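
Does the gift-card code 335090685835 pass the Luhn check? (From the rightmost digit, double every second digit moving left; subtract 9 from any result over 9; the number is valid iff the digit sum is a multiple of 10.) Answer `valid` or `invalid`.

valid

From the right, keep odd positions and double even positions (subtract 9 from any doubled value over 9):
  doubled (positions 2,4,...): 6 1 3 9 1 6 → sum 26
  kept (positions 1,3,...): 5 8 8 0 0 3 → sum 24
Total = 50.
50 mod 10 = 0, so the number is valid.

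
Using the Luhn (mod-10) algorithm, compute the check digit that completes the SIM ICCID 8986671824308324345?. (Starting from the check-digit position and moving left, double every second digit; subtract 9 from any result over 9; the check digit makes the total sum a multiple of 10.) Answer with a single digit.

Partial digits right→left: 5 4 3 4 2 3 8 0 3 4 2 8 1 7 6 6 8 9 8
Double every second digit counting from the check-digit position (so the 1st, 3rd, 5th, ... of the partial from the right).
  doubled (with −9 where >9): 1 6 4 7 6 4 2 3 7 7 → sum 47
  kept as-is: 4 4 3 0 4 8 7 6 9 → sum 45
Total = 47 + 45 = 92.
Check digit = (10 − (92 mod 10)) mod 10 = 8.

8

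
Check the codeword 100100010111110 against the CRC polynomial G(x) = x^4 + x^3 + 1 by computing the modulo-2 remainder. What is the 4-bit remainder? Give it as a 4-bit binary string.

1010

Modulo-2 division of 100100010111110 by 11001:
  pos 0: 10010 XOR 11001 = 01011
  pos 1: 10110 XOR 11001 = 01111
  pos 2: 11110 XOR 11001 = 00111
  pos 4: 11110 XOR 11001 = 00111
  pos 6: 11111 XOR 11001 = 00110
  pos 8: 11011 XOR 11001 = 00010
Remainder = 1010 (nonzero — an error is detected).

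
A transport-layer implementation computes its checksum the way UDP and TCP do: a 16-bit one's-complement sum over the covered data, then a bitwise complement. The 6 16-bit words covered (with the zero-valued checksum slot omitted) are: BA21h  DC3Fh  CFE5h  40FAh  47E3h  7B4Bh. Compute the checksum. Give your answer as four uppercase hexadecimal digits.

One's-complement addition (fold any carry out of bit 15 back into bit 0):
  0xBA21 + 0xDC3F = 0x19660 → wrap carry → 0x9661
  0x9661 + 0xCFE5 = 0x16646 → wrap carry → 0x6647
  0x6647 + 0x40FA = 0x0A741
  0xA741 + 0x47E3 = 0x0EF24
  0xEF24 + 0x7B4B = 0x16A6F → wrap carry → 0x6A70
One's-complement sum = 0x6A70.
Checksum = ~0x6A70 & 0xFFFF = 0x958F.

958F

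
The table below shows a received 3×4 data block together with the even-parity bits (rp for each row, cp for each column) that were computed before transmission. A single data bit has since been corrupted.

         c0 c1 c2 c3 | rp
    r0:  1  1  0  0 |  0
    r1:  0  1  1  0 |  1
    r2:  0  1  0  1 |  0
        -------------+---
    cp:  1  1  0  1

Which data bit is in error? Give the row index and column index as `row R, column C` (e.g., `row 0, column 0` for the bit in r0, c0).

Recompute each row's even parity and compare to rp:
  r0: data parity 0, sent rp 0 → ok
  r1: data parity 0, sent rp 1 → mismatch
  r2: data parity 0, sent rp 0 → ok
Recompute each column's even parity and compare to cp:
  c0: data parity 1, sent cp 1 → ok
  c1: data parity 1, sent cp 1 → ok
  c2: data parity 1, sent cp 0 → mismatch
  c3: data parity 1, sent cp 1 → ok
Exactly one row (r1) and one column (c2) fail → the flipped bit is at their intersection.

row 1, column 2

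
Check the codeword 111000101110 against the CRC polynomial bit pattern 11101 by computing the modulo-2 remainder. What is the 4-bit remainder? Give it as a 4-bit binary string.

Modulo-2 division of 111000101110 by 11101:
  pos 0: 11100 XOR 11101 = 00001
  pos 4: 10101 XOR 11101 = 01000
  pos 5: 10001 XOR 11101 = 01100
  pos 6: 11001 XOR 11101 = 00100
Remainder = 1000 (nonzero — an error is detected).

1000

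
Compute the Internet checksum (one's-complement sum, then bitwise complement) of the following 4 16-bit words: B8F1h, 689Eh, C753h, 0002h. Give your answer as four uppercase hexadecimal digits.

One's-complement addition (fold any carry out of bit 15 back into bit 0):
  0xB8F1 + 0x689E = 0x1218F → wrap carry → 0x2190
  0x2190 + 0xC753 = 0x0E8E3
  0xE8E3 + 0x0002 = 0x0E8E5
One's-complement sum = 0xE8E5.
Checksum = ~0xE8E5 & 0xFFFF = 0x171A.

171A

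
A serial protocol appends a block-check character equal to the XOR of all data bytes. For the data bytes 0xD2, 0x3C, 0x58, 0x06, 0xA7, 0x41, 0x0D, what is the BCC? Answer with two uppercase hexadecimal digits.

5B

XOR the bytes together:
  start with 0xD2
  0xD2 ⊕ 0x3C = 0xEE
  0xEE ⊕ 0x58 = 0xB6
  0xB6 ⊕ 0x06 = 0xB0
  0xB0 ⊕ 0xA7 = 0x17
  0x17 ⊕ 0x41 = 0x56
  0x56 ⊕ 0x0D = 0x5B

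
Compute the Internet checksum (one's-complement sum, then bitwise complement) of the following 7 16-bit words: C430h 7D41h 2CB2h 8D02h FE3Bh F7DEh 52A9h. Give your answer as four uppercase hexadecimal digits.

BC14

One's-complement addition (fold any carry out of bit 15 back into bit 0):
  0xC430 + 0x7D41 = 0x14171 → wrap carry → 0x4172
  0x4172 + 0x2CB2 = 0x06E24
  0x6E24 + 0x8D02 = 0x0FB26
  0xFB26 + 0xFE3B = 0x1F961 → wrap carry → 0xF962
  0xF962 + 0xF7DE = 0x1F140 → wrap carry → 0xF141
  0xF141 + 0x52A9 = 0x143EA → wrap carry → 0x43EB
One's-complement sum = 0x43EB.
Checksum = ~0x43EB & 0xFFFF = 0xBC14.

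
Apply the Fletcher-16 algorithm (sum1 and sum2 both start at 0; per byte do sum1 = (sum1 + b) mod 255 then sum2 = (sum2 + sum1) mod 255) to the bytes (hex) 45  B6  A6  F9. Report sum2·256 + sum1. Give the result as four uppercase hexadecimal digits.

809C

Running sums (mod 255):
  after byte 0 (45): sum1=69, sum2=69
  after byte 1 (B6): sum1=251, sum2=65
  after byte 2 (A6): sum1=162, sum2=227
  after byte 3 (F9): sum1=156, sum2=128
Checksum = sum2·256 + sum1 = 128·256 + 156 = 32924 = 0x809C.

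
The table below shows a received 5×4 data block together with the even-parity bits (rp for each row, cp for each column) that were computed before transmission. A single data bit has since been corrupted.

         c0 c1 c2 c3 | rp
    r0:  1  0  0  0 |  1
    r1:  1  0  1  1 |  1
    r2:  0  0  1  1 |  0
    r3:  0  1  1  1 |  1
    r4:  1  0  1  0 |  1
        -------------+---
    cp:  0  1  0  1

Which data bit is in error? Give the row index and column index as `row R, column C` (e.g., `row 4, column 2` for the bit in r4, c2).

Recompute each row's even parity and compare to rp:
  r0: data parity 1, sent rp 1 → ok
  r1: data parity 1, sent rp 1 → ok
  r2: data parity 0, sent rp 0 → ok
  r3: data parity 1, sent rp 1 → ok
  r4: data parity 0, sent rp 1 → mismatch
Recompute each column's even parity and compare to cp:
  c0: data parity 1, sent cp 0 → mismatch
  c1: data parity 1, sent cp 1 → ok
  c2: data parity 0, sent cp 0 → ok
  c3: data parity 1, sent cp 1 → ok
Exactly one row (r4) and one column (c0) fail → the flipped bit is at their intersection.

row 4, column 0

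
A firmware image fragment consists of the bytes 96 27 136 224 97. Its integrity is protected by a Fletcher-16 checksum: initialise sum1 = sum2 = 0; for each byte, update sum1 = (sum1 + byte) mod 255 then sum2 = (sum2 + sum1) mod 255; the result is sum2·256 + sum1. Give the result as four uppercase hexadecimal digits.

0B46

Running sums (mod 255):
  after byte 0 (96): sum1=96, sum2=96
  after byte 1 (27): sum1=123, sum2=219
  after byte 2 (136): sum1=4, sum2=223
  after byte 3 (224): sum1=228, sum2=196
  after byte 4 (97): sum1=70, sum2=11
Checksum = sum2·256 + sum1 = 11·256 + 70 = 2886 = 0x0B46.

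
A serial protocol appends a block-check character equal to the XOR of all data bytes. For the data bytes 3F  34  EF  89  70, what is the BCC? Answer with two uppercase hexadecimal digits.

1D

XOR the bytes together:
  start with 0x3F
  0x3F ⊕ 0x34 = 0x0B
  0x0B ⊕ 0xEF = 0xE4
  0xE4 ⊕ 0x89 = 0x6D
  0x6D ⊕ 0x70 = 0x1D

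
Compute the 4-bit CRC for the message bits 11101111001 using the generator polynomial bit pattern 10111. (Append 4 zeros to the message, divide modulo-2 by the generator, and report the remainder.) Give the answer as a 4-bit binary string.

Append 4 zeros: 111011110010000. Divide by 10111 (XOR where the leading bit is 1):
  pos 0: 11101 XOR 10111 = 01010
  pos 1: 10101 XOR 10111 = 00010
  pos 4: 10110 XOR 10111 = 00001
  pos 8: 10100 XOR 10111 = 00011
Remainder (last 4 bits) = 1100. This is the CRC / FCS.

1100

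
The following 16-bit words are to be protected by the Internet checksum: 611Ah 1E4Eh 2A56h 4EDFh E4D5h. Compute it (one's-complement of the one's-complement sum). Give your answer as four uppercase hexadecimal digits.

228C

One's-complement addition (fold any carry out of bit 15 back into bit 0):
  0x611A + 0x1E4E = 0x07F68
  0x7F68 + 0x2A56 = 0x0A9BE
  0xA9BE + 0x4EDF = 0x0F89D
  0xF89D + 0xE4D5 = 0x1DD72 → wrap carry → 0xDD73
One's-complement sum = 0xDD73.
Checksum = ~0xDD73 & 0xFFFF = 0x228C.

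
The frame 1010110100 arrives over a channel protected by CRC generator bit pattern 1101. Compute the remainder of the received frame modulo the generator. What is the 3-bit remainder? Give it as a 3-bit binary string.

Modulo-2 division of 1010110100 by 1101:
  pos 0: 1010 XOR 1101 = 0111
  pos 1: 1111 XOR 1101 = 0010
  pos 3: 1010 XOR 1101 = 0111
  pos 4: 1111 XOR 1101 = 0010
  pos 6: 1000 XOR 1101 = 0101
Remainder = 101 (nonzero — an error is detected).

101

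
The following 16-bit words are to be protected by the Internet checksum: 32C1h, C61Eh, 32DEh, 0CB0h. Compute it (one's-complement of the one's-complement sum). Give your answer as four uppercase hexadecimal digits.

One's-complement addition (fold any carry out of bit 15 back into bit 0):
  0x32C1 + 0xC61E = 0x0F8DF
  0xF8DF + 0x32DE = 0x12BBD → wrap carry → 0x2BBE
  0x2BBE + 0x0CB0 = 0x0386E
One's-complement sum = 0x386E.
Checksum = ~0x386E & 0xFFFF = 0xC791.

C791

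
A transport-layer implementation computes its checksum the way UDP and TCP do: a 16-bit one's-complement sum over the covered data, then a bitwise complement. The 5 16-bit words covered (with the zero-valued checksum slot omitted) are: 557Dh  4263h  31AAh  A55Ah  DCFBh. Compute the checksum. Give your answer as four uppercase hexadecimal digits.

One's-complement addition (fold any carry out of bit 15 back into bit 0):
  0x557D + 0x4263 = 0x097E0
  0x97E0 + 0x31AA = 0x0C98A
  0xC98A + 0xA55A = 0x16EE4 → wrap carry → 0x6EE5
  0x6EE5 + 0xDCFB = 0x14BE0 → wrap carry → 0x4BE1
One's-complement sum = 0x4BE1.
Checksum = ~0x4BE1 & 0xFFFF = 0xB41E.

B41E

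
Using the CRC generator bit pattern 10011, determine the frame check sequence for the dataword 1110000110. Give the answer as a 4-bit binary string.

0110

Append 4 zeros: 11100001100000. Divide by 10011 (XOR where the leading bit is 1):
  pos 0: 11100 XOR 10011 = 01111
  pos 1: 11110 XOR 10011 = 01101
  pos 2: 11010 XOR 10011 = 01001
  pos 3: 10011 XOR 10011 = 00000
  pos 8: 10000 XOR 10011 = 00011
Remainder (last 4 bits) = 0110. This is the CRC / FCS.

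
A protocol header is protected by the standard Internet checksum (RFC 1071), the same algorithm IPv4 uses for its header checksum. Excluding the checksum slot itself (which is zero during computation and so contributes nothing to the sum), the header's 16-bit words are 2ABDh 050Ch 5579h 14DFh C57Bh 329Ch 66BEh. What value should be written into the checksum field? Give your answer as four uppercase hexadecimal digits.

0708

One's-complement addition (fold any carry out of bit 15 back into bit 0):
  0x2ABD + 0x050C = 0x02FC9
  0x2FC9 + 0x5579 = 0x08542
  0x8542 + 0x14DF = 0x09A21
  0x9A21 + 0xC57B = 0x15F9C → wrap carry → 0x5F9D
  0x5F9D + 0x329C = 0x09239
  0x9239 + 0x66BE = 0x0F8F7
One's-complement sum = 0xF8F7.
Checksum = ~0xF8F7 & 0xFFFF = 0x0708.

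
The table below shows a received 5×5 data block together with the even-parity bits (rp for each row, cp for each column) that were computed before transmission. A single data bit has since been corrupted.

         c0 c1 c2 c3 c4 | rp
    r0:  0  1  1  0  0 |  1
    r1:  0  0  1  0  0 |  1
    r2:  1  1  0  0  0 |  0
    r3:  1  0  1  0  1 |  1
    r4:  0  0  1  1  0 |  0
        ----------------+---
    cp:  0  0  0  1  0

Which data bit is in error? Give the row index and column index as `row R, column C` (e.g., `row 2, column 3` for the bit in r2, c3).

Recompute each row's even parity and compare to rp:
  r0: data parity 0, sent rp 1 → mismatch
  r1: data parity 1, sent rp 1 → ok
  r2: data parity 0, sent rp 0 → ok
  r3: data parity 1, sent rp 1 → ok
  r4: data parity 0, sent rp 0 → ok
Recompute each column's even parity and compare to cp:
  c0: data parity 0, sent cp 0 → ok
  c1: data parity 0, sent cp 0 → ok
  c2: data parity 0, sent cp 0 → ok
  c3: data parity 1, sent cp 1 → ok
  c4: data parity 1, sent cp 0 → mismatch
Exactly one row (r0) and one column (c4) fail → the flipped bit is at their intersection.

row 0, column 4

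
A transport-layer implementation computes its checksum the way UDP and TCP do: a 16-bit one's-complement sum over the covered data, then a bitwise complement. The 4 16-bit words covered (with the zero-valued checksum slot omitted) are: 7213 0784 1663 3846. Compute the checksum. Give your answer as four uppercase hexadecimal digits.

37BF

One's-complement addition (fold any carry out of bit 15 back into bit 0):
  0x7213 + 0x0784 = 0x07997
  0x7997 + 0x1663 = 0x08FFA
  0x8FFA + 0x3846 = 0x0C840
One's-complement sum = 0xC840.
Checksum = ~0xC840 & 0xFFFF = 0x37BF.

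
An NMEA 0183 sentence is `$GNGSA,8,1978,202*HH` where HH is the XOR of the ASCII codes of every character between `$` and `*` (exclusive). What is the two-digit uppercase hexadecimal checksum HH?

7F

XOR the ASCII codes of the payload characters:
  'G' = 0x47 → acc = 0x47
  'N' = 0x4E → acc = 0x09
  'G' = 0x47 → acc = 0x4E
  'S' = 0x53 → acc = 0x1D
  'A' = 0x41 → acc = 0x5C
  ',' = 0x2C → acc = 0x70
  '8' = 0x38 → acc = 0x48
  ',' = 0x2C → acc = 0x64
  '1' = 0x31 → acc = 0x55
  '9' = 0x39 → acc = 0x6C
  '7' = 0x37 → acc = 0x5B
  '8' = 0x38 → acc = 0x63
  ',' = 0x2C → acc = 0x4F
  '2' = 0x32 → acc = 0x7D
  '0' = 0x30 → acc = 0x4D
  '2' = 0x32 → acc = 0x7F
Checksum = 0x7F.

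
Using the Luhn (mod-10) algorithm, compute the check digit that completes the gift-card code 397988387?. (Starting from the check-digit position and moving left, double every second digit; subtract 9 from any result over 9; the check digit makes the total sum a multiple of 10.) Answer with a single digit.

7

Partial digits right→left: 7 8 3 8 8 9 7 9 3
Double every second digit counting from the check-digit position (so the 1st, 3rd, 5th, ... of the partial from the right).
  doubled (with −9 where >9): 5 6 7 5 6 → sum 29
  kept as-is: 8 8 9 9 → sum 34
Total = 29 + 34 = 63.
Check digit = (10 − (63 mod 10)) mod 10 = 7.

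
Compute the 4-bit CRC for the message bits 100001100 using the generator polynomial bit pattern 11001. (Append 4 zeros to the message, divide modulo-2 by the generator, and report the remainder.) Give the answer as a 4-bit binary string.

1011

Append 4 zeros: 1000011000000. Divide by 11001 (XOR where the leading bit is 1):
  pos 0: 10000 XOR 11001 = 01001
  pos 1: 10011 XOR 11001 = 01010
  pos 2: 10101 XOR 11001 = 01100
  pos 3: 11000 XOR 11001 = 00001
  pos 7: 10000 XOR 11001 = 01001
  pos 8: 10010 XOR 11001 = 01011
Remainder (last 4 bits) = 1011. This is the CRC / FCS.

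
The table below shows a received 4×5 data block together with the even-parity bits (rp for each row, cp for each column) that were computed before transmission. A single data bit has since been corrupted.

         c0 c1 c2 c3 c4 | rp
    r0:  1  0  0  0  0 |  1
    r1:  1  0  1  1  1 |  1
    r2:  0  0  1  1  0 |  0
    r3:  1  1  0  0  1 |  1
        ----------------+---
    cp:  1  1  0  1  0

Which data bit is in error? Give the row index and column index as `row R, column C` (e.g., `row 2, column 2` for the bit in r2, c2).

Recompute each row's even parity and compare to rp:
  r0: data parity 1, sent rp 1 → ok
  r1: data parity 0, sent rp 1 → mismatch
  r2: data parity 0, sent rp 0 → ok
  r3: data parity 1, sent rp 1 → ok
Recompute each column's even parity and compare to cp:
  c0: data parity 1, sent cp 1 → ok
  c1: data parity 1, sent cp 1 → ok
  c2: data parity 0, sent cp 0 → ok
  c3: data parity 0, sent cp 1 → mismatch
  c4: data parity 0, sent cp 0 → ok
Exactly one row (r1) and one column (c3) fail → the flipped bit is at their intersection.

row 1, column 3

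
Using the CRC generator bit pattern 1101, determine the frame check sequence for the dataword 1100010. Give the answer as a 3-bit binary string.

Append 3 zeros: 1100010000. Divide by 1101 (XOR where the leading bit is 1):
  pos 0: 1100 XOR 1101 = 0001
  pos 3: 1010 XOR 1101 = 0111
  pos 4: 1110 XOR 1101 = 0011
  pos 6: 1100 XOR 1101 = 0001
Remainder (last 3 bits) = 001. This is the CRC / FCS.

001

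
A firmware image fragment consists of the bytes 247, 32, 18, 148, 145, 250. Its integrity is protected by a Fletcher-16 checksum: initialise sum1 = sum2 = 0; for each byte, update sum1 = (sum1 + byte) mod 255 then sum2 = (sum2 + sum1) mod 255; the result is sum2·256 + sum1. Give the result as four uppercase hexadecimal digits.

Running sums (mod 255):
  after byte 0 (247): sum1=247, sum2=247
  after byte 1 (32): sum1=24, sum2=16
  after byte 2 (18): sum1=42, sum2=58
  after byte 3 (148): sum1=190, sum2=248
  after byte 4 (145): sum1=80, sum2=73
  after byte 5 (250): sum1=75, sum2=148
Checksum = sum2·256 + sum1 = 148·256 + 75 = 37963 = 0x944B.

944B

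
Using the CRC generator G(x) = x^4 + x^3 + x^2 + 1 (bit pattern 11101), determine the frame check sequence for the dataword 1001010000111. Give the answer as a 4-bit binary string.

Append 4 zeros: 10010100001110000. Divide by 11101 (XOR where the leading bit is 1):
  pos 0: 10010 XOR 11101 = 01111
  pos 1: 11111 XOR 11101 = 00010
  pos 4: 10000 XOR 11101 = 01101
  pos 5: 11010 XOR 11101 = 00111
  pos 7: 11111 XOR 11101 = 00010
  pos 10: 10100 XOR 11101 = 01001
  pos 11: 10010 XOR 11101 = 01111
  pos 12: 11110 XOR 11101 = 00011
Remainder (last 4 bits) = 0011. This is the CRC / FCS.

0011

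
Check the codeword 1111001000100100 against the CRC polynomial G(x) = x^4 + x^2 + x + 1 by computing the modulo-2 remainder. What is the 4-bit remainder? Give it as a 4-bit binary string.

1000

Modulo-2 division of 1111001000100100 by 10111:
  pos 0: 11110 XOR 10111 = 01001
  pos 1: 10010 XOR 10111 = 00101
  pos 3: 10110 XOR 10111 = 00001
  pos 7: 10010 XOR 10111 = 00101
  pos 9: 10101 XOR 10111 = 00010
Remainder = 1000 (nonzero — an error is detected).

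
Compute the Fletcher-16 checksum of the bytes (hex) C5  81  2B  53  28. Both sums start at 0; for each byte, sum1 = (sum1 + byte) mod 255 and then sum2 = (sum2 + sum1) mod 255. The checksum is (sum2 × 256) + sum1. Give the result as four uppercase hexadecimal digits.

Running sums (mod 255):
  after byte 0 (C5): sum1=197, sum2=197
  after byte 1 (81): sum1=71, sum2=13
  after byte 2 (2B): sum1=114, sum2=127
  after byte 3 (53): sum1=197, sum2=69
  after byte 4 (28): sum1=237, sum2=51
Checksum = sum2·256 + sum1 = 51·256 + 237 = 13293 = 0x33ED.

33ED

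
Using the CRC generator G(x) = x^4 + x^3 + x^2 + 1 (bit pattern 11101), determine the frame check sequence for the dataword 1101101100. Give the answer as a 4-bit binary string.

1010

Append 4 zeros: 11011011000000. Divide by 11101 (XOR where the leading bit is 1):
  pos 0: 11011 XOR 11101 = 00110
  pos 2: 11001 XOR 11101 = 00100
  pos 4: 10010 XOR 11101 = 01111
  pos 5: 11110 XOR 11101 = 00011
  pos 8: 11000 XOR 11101 = 00101
Remainder (last 4 bits) = 1010. This is the CRC / FCS.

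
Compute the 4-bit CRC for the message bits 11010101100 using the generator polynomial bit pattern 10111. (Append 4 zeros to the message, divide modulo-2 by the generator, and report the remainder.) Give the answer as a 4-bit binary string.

0011

Append 4 zeros: 110101011000000. Divide by 10111 (XOR where the leading bit is 1):
  pos 0: 11010 XOR 10111 = 01101
  pos 1: 11011 XOR 10111 = 01100
  pos 2: 11000 XOR 10111 = 01111
  pos 3: 11111 XOR 10111 = 01000
  pos 4: 10001 XOR 10111 = 00110
  pos 6: 11000 XOR 10111 = 01111
  pos 7: 11110 XOR 10111 = 01001
  pos 8: 10010 XOR 10111 = 00101
  pos 10: 10100 XOR 10111 = 00011
Remainder (last 4 bits) = 0011. This is the CRC / FCS.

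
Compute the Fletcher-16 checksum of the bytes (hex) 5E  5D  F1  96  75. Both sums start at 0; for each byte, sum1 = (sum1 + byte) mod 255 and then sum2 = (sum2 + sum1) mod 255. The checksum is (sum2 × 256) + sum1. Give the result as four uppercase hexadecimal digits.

C5B9

Running sums (mod 255):
  after byte 0 (5E): sum1=94, sum2=94
  after byte 1 (5D): sum1=187, sum2=26
  after byte 2 (F1): sum1=173, sum2=199
  after byte 3 (96): sum1=68, sum2=12
  after byte 4 (75): sum1=185, sum2=197
Checksum = sum2·256 + sum1 = 197·256 + 185 = 50617 = 0xC5B9.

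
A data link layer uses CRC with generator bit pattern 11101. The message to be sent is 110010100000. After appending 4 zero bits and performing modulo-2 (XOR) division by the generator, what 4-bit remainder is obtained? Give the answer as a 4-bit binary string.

Append 4 zeros: 1100101000000000. Divide by 11101 (XOR where the leading bit is 1):
  pos 0: 11001 XOR 11101 = 00100
  pos 2: 10001 XOR 11101 = 01100
  pos 3: 11000 XOR 11101 = 00101
  pos 5: 10100 XOR 11101 = 01001
  pos 6: 10010 XOR 11101 = 01111
  pos 7: 11110 XOR 11101 = 00011
  pos 10: 11000 XOR 11101 = 00101
Remainder (last 4 bits) = 1010. This is the CRC / FCS.

1010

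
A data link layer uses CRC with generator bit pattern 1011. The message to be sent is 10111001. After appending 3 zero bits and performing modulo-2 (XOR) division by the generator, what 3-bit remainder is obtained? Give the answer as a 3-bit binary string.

110

Append 3 zeros: 10111001000. Divide by 1011 (XOR where the leading bit is 1):
  pos 0: 1011 XOR 1011 = 0000
  pos 4: 1001 XOR 1011 = 0010
  pos 6: 1000 XOR 1011 = 0011
Remainder (last 3 bits) = 110. This is the CRC / FCS.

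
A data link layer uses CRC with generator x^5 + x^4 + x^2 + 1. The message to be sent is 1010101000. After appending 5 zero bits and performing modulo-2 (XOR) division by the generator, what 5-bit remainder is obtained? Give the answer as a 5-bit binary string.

Append 5 zeros: 101010100000000. Divide by 110101 (XOR where the leading bit is 1):
  pos 0: 101010 XOR 110101 = 011111
  pos 1: 111111 XOR 110101 = 001010
  pos 3: 101000 XOR 110101 = 011101
  pos 4: 111010 XOR 110101 = 001111
  pos 6: 111100 XOR 110101 = 001001
  pos 8: 100100 XOR 110101 = 010001
  pos 9: 100010 XOR 110101 = 010111
Remainder (last 5 bits) = 10111. This is the CRC / FCS.

10111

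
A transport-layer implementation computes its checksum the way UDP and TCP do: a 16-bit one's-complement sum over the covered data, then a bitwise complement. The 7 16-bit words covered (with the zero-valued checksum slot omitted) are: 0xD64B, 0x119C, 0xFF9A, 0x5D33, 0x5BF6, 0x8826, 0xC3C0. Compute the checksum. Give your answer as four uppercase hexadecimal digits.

136C

One's-complement addition (fold any carry out of bit 15 back into bit 0):
  0xD64B + 0x119C = 0x0E7E7
  0xE7E7 + 0xFF9A = 0x1E781 → wrap carry → 0xE782
  0xE782 + 0x5D33 = 0x144B5 → wrap carry → 0x44B6
  0x44B6 + 0x5BF6 = 0x0A0AC
  0xA0AC + 0x8826 = 0x128D2 → wrap carry → 0x28D3
  0x28D3 + 0xC3C0 = 0x0EC93
One's-complement sum = 0xEC93.
Checksum = ~0xEC93 & 0xFFFF = 0x136C.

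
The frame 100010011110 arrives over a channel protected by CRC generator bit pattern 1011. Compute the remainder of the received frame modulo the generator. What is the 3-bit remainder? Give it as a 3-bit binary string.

100

Modulo-2 division of 100010011110 by 1011:
  pos 0: 1000 XOR 1011 = 0011
  pos 2: 1110 XOR 1011 = 0101
  pos 3: 1010 XOR 1011 = 0001
  pos 6: 1111 XOR 1011 = 0100
  pos 7: 1001 XOR 1011 = 0010
Remainder = 100 (nonzero — an error is detected).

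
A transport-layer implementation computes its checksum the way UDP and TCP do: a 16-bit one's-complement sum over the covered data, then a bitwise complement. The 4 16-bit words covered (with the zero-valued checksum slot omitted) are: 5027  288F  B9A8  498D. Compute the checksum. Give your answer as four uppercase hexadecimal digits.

One's-complement addition (fold any carry out of bit 15 back into bit 0):
  0x5027 + 0x288F = 0x078B6
  0x78B6 + 0xB9A8 = 0x1325E → wrap carry → 0x325F
  0x325F + 0x498D = 0x07BEC
One's-complement sum = 0x7BEC.
Checksum = ~0x7BEC & 0xFFFF = 0x8413.

8413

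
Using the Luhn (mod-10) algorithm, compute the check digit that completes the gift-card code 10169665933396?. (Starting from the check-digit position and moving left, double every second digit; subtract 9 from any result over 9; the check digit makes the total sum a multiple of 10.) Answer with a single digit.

0

Partial digits right→left: 6 9 3 3 3 9 5 6 6 9 6 1 0 1
Double every second digit counting from the check-digit position (so the 1st, 3rd, 5th, ... of the partial from the right).
  doubled (with −9 where >9): 3 6 6 1 3 3 0 → sum 22
  kept as-is: 9 3 9 6 9 1 1 → sum 38
Total = 22 + 38 = 60.
Check digit = (10 − (60 mod 10)) mod 10 = 0.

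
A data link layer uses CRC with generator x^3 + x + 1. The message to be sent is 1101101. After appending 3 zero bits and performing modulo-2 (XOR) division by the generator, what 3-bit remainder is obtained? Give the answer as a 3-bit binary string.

111

Append 3 zeros: 1101101000. Divide by 1011 (XOR where the leading bit is 1):
  pos 0: 1101 XOR 1011 = 0110
  pos 1: 1101 XOR 1011 = 0110
  pos 2: 1100 XOR 1011 = 0111
  pos 3: 1111 XOR 1011 = 0100
  pos 4: 1000 XOR 1011 = 0011
  pos 6: 1100 XOR 1011 = 0111
Remainder (last 3 bits) = 111. This is the CRC / FCS.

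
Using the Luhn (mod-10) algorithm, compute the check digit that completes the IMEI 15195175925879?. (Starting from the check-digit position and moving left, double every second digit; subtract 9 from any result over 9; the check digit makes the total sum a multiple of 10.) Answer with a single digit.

2

Partial digits right→left: 9 7 8 5 2 9 5 7 1 5 9 1 5 1
Double every second digit counting from the check-digit position (so the 1st, 3rd, 5th, ... of the partial from the right).
  doubled (with −9 where >9): 9 7 4 1 2 9 1 → sum 33
  kept as-is: 7 5 9 7 5 1 1 → sum 35
Total = 33 + 35 = 68.
Check digit = (10 − (68 mod 10)) mod 10 = 2.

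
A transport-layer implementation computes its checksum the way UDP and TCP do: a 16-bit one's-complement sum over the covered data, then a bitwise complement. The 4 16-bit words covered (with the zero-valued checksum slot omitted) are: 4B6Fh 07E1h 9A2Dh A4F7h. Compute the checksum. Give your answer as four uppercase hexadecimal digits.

One's-complement addition (fold any carry out of bit 15 back into bit 0):
  0x4B6F + 0x07E1 = 0x05350
  0x5350 + 0x9A2D = 0x0ED7D
  0xED7D + 0xA4F7 = 0x19274 → wrap carry → 0x9275
One's-complement sum = 0x9275.
Checksum = ~0x9275 & 0xFFFF = 0x6D8A.

6D8A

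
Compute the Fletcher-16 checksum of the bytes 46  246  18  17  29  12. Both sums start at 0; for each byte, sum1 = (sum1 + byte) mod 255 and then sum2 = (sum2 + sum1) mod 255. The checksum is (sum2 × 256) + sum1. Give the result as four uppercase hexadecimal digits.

Running sums (mod 255):
  after byte 0 (46): sum1=46, sum2=46
  after byte 1 (246): sum1=37, sum2=83
  after byte 2 (18): sum1=55, sum2=138
  after byte 3 (17): sum1=72, sum2=210
  after byte 4 (29): sum1=101, sum2=56
  after byte 5 (12): sum1=113, sum2=169
Checksum = sum2·256 + sum1 = 169·256 + 113 = 43377 = 0xA971.

A971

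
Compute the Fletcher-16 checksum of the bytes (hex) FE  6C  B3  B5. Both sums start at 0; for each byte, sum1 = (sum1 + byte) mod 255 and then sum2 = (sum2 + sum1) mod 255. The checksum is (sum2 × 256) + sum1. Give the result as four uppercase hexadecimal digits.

5ED4

Running sums (mod 255):
  after byte 0 (FE): sum1=254, sum2=254
  after byte 1 (6C): sum1=107, sum2=106
  after byte 2 (B3): sum1=31, sum2=137
  after byte 3 (B5): sum1=212, sum2=94
Checksum = sum2·256 + sum1 = 94·256 + 212 = 24276 = 0x5ED4.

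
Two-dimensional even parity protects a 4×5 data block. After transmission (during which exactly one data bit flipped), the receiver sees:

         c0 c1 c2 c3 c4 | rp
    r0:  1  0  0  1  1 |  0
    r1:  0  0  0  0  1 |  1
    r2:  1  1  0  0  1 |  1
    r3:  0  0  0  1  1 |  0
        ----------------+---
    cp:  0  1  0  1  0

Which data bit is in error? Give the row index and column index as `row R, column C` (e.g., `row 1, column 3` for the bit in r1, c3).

Recompute each row's even parity and compare to rp:
  r0: data parity 1, sent rp 0 → mismatch
  r1: data parity 1, sent rp 1 → ok
  r2: data parity 1, sent rp 1 → ok
  r3: data parity 0, sent rp 0 → ok
Recompute each column's even parity and compare to cp:
  c0: data parity 0, sent cp 0 → ok
  c1: data parity 1, sent cp 1 → ok
  c2: data parity 0, sent cp 0 → ok
  c3: data parity 0, sent cp 1 → mismatch
  c4: data parity 0, sent cp 0 → ok
Exactly one row (r0) and one column (c3) fail → the flipped bit is at their intersection.

row 0, column 3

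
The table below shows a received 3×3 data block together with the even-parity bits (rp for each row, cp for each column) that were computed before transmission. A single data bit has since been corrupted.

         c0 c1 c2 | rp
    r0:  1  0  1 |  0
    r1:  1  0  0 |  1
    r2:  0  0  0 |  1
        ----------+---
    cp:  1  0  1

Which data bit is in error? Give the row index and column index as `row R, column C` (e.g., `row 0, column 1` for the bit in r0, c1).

Recompute each row's even parity and compare to rp:
  r0: data parity 0, sent rp 0 → ok
  r1: data parity 1, sent rp 1 → ok
  r2: data parity 0, sent rp 1 → mismatch
Recompute each column's even parity and compare to cp:
  c0: data parity 0, sent cp 1 → mismatch
  c1: data parity 0, sent cp 0 → ok
  c2: data parity 1, sent cp 1 → ok
Exactly one row (r2) and one column (c0) fail → the flipped bit is at their intersection.

row 2, column 0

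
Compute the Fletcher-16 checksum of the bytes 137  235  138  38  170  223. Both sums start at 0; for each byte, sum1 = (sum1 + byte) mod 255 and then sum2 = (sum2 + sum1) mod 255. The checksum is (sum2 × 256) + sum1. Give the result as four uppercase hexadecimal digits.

A6B0

Running sums (mod 255):
  after byte 0 (137): sum1=137, sum2=137
  after byte 1 (235): sum1=117, sum2=254
  after byte 2 (138): sum1=0, sum2=254
  after byte 3 (38): sum1=38, sum2=37
  after byte 4 (170): sum1=208, sum2=245
  after byte 5 (223): sum1=176, sum2=166
Checksum = sum2·256 + sum1 = 166·256 + 176 = 42672 = 0xA6B0.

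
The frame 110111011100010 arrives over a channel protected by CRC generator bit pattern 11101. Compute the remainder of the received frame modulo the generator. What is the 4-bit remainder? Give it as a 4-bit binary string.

0100

Modulo-2 division of 110111011100010 by 11101:
  pos 0: 11011 XOR 11101 = 00110
  pos 2: 11010 XOR 11101 = 00111
  pos 4: 11111 XOR 11101 = 00010
  pos 7: 10100 XOR 11101 = 01001
  pos 8: 10010 XOR 11101 = 01111
  pos 9: 11111 XOR 11101 = 00010
Remainder = 0100 (nonzero — an error is detected).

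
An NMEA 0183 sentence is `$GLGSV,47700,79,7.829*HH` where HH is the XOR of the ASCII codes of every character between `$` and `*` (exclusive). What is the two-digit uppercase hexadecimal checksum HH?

XOR the ASCII codes of the payload characters:
  'G' = 0x47 → acc = 0x47
  'L' = 0x4C → acc = 0x0B
  'G' = 0x47 → acc = 0x4C
  'S' = 0x53 → acc = 0x1F
  'V' = 0x56 → acc = 0x49
  ',' = 0x2C → acc = 0x65
  '4' = 0x34 → acc = 0x51
  '7' = 0x37 → acc = 0x66
  '7' = 0x37 → acc = 0x51
  '0' = 0x30 → acc = 0x61
  '0' = 0x30 → acc = 0x51
  ',' = 0x2C → acc = 0x7D
  '7' = 0x37 → acc = 0x4A
  '9' = 0x39 → acc = 0x73
  ',' = 0x2C → acc = 0x5F
  '7' = 0x37 → acc = 0x68
  '.' = 0x2E → acc = 0x46
  '8' = 0x38 → acc = 0x7E
  '2' = 0x32 → acc = 0x4C
  '9' = 0x39 → acc = 0x75
Checksum = 0x75.

75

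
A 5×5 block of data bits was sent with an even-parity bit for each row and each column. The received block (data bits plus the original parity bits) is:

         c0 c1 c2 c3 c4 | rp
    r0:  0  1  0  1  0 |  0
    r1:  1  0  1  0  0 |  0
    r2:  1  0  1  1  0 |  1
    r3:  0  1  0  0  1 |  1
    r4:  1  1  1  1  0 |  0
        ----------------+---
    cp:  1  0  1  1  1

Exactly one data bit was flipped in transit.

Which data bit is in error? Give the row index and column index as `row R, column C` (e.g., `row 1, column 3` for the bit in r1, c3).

Recompute each row's even parity and compare to rp:
  r0: data parity 0, sent rp 0 → ok
  r1: data parity 0, sent rp 0 → ok
  r2: data parity 1, sent rp 1 → ok
  r3: data parity 0, sent rp 1 → mismatch
  r4: data parity 0, sent rp 0 → ok
Recompute each column's even parity and compare to cp:
  c0: data parity 1, sent cp 1 → ok
  c1: data parity 1, sent cp 0 → mismatch
  c2: data parity 1, sent cp 1 → ok
  c3: data parity 1, sent cp 1 → ok
  c4: data parity 1, sent cp 1 → ok
Exactly one row (r3) and one column (c1) fail → the flipped bit is at their intersection.

row 3, column 1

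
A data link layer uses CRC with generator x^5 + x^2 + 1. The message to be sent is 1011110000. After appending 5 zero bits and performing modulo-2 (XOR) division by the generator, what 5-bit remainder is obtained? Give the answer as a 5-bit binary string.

11111

Append 5 zeros: 101111000000000. Divide by 100101 (XOR where the leading bit is 1):
  pos 0: 101111 XOR 100101 = 001010
  pos 2: 101000 XOR 100101 = 001101
  pos 4: 110100 XOR 100101 = 010001
  pos 5: 100010 XOR 100101 = 000111
  pos 8: 111000 XOR 100101 = 011101
  pos 9: 111010 XOR 100101 = 011111
Remainder (last 5 bits) = 11111. This is the CRC / FCS.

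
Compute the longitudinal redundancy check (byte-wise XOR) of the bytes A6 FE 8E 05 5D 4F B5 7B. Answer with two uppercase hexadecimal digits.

XOR the bytes together:
  start with 0xA6
  0xA6 ⊕ 0xFE = 0x58
  0x58 ⊕ 0x8E = 0xD6
  0xD6 ⊕ 0x05 = 0xD3
  0xD3 ⊕ 0x5D = 0x8E
  0x8E ⊕ 0x4F = 0xC1
  0xC1 ⊕ 0xB5 = 0x74
  0x74 ⊕ 0x7B = 0x0F

0F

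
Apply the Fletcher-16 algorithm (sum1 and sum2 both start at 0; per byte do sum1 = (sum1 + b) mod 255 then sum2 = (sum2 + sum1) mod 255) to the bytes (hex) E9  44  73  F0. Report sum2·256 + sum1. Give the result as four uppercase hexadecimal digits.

Running sums (mod 255):
  after byte 0 (E9): sum1=233, sum2=233
  after byte 1 (44): sum1=46, sum2=24
  after byte 2 (73): sum1=161, sum2=185
  after byte 3 (F0): sum1=146, sum2=76
Checksum = sum2·256 + sum1 = 76·256 + 146 = 19602 = 0x4C92.

4C92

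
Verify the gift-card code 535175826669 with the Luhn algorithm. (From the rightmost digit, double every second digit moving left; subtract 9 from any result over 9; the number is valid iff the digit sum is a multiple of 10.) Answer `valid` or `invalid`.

invalid

From the right, keep odd positions and double even positions (subtract 9 from any doubled value over 9):
  doubled (positions 2,4,...): 3 3 7 5 1 1 → sum 20
  kept (positions 1,3,...): 9 6 2 5 1 3 → sum 26
Total = 46.
46 mod 10 = 6, so the number is invalid.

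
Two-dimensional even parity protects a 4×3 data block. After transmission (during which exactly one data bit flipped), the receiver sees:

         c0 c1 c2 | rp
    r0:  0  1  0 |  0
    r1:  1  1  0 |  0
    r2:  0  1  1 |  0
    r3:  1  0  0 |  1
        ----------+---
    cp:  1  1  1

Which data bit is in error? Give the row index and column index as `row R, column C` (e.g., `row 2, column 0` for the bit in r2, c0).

Recompute each row's even parity and compare to rp:
  r0: data parity 1, sent rp 0 → mismatch
  r1: data parity 0, sent rp 0 → ok
  r2: data parity 0, sent rp 0 → ok
  r3: data parity 1, sent rp 1 → ok
Recompute each column's even parity and compare to cp:
  c0: data parity 0, sent cp 1 → mismatch
  c1: data parity 1, sent cp 1 → ok
  c2: data parity 1, sent cp 1 → ok
Exactly one row (r0) and one column (c0) fail → the flipped bit is at their intersection.

row 0, column 0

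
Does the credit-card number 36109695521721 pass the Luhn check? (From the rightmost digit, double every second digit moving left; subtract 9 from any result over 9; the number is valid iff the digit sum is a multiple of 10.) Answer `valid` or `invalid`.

valid

From the right, keep odd positions and double even positions (subtract 9 from any doubled value over 9):
  doubled (positions 2,4,...): 4 2 1 9 9 2 6 → sum 33
  kept (positions 1,3,...): 1 7 2 5 6 0 6 → sum 27
Total = 60.
60 mod 10 = 0, so the number is valid.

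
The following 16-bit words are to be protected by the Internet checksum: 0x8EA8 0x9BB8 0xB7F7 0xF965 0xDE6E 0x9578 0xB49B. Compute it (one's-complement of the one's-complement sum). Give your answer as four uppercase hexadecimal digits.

One's-complement addition (fold any carry out of bit 15 back into bit 0):
  0x8EA8 + 0x9BB8 = 0x12A60 → wrap carry → 0x2A61
  0x2A61 + 0xB7F7 = 0x0E258
  0xE258 + 0xF965 = 0x1DBBD → wrap carry → 0xDBBE
  0xDBBE + 0xDE6E = 0x1BA2C → wrap carry → 0xBA2D
  0xBA2D + 0x9578 = 0x14FA5 → wrap carry → 0x4FA6
  0x4FA6 + 0xB49B = 0x10441 → wrap carry → 0x0442
One's-complement sum = 0x0442.
Checksum = ~0x0442 & 0xFFFF = 0xFBBD.

FBBD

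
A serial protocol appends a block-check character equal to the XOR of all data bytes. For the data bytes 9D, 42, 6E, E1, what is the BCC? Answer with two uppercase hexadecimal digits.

XOR the bytes together:
  start with 0x9D
  0x9D ⊕ 0x42 = 0xDF
  0xDF ⊕ 0x6E = 0xB1
  0xB1 ⊕ 0xE1 = 0x50

50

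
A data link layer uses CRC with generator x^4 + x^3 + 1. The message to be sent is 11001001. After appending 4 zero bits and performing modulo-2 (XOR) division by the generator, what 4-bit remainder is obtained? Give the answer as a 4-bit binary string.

1001

Append 4 zeros: 110010010000. Divide by 11001 (XOR where the leading bit is 1):
  pos 0: 11001 XOR 11001 = 00000
  pos 7: 10000 XOR 11001 = 01001
Remainder (last 4 bits) = 1001. This is the CRC / FCS.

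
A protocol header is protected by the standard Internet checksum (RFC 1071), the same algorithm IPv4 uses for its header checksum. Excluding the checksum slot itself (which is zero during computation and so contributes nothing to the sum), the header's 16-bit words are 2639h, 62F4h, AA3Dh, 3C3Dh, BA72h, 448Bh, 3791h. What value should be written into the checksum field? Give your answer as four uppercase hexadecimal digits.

One's-complement addition (fold any carry out of bit 15 back into bit 0):
  0x2639 + 0x62F4 = 0x0892D
  0x892D + 0xAA3D = 0x1336A → wrap carry → 0x336B
  0x336B + 0x3C3D = 0x06FA8
  0x6FA8 + 0xBA72 = 0x12A1A → wrap carry → 0x2A1B
  0x2A1B + 0x448B = 0x06EA6
  0x6EA6 + 0x3791 = 0x0A637
One's-complement sum = 0xA637.
Checksum = ~0xA637 & 0xFFFF = 0x59C8.

59C8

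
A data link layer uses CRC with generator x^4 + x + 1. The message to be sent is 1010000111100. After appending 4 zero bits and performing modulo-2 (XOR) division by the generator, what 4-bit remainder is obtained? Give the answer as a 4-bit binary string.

Append 4 zeros: 10100001111000000. Divide by 10011 (XOR where the leading bit is 1):
  pos 0: 10100 XOR 10011 = 00111
  pos 2: 11100 XOR 10011 = 01111
  pos 3: 11111 XOR 10011 = 01100
  pos 4: 11001 XOR 10011 = 01010
  pos 5: 10101 XOR 10011 = 00110
  pos 7: 11010 XOR 10011 = 01001
  pos 8: 10010 XOR 10011 = 00001
  pos 12: 10000 XOR 10011 = 00011
Remainder (last 4 bits) = 0011. This is the CRC / FCS.

0011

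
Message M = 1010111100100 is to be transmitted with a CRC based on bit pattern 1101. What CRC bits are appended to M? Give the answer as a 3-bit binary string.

011

Append 3 zeros: 1010111100100000. Divide by 1101 (XOR where the leading bit is 1):
  pos 0: 1010 XOR 1101 = 0111
  pos 1: 1111 XOR 1101 = 0010
  pos 3: 1011 XOR 1101 = 0110
  pos 4: 1101 XOR 1101 = 0000
  pos 10: 1000 XOR 1101 = 0101
  pos 11: 1010 XOR 1101 = 0111
  pos 12: 1110 XOR 1101 = 0011
Remainder (last 3 bits) = 011. This is the CRC / FCS.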